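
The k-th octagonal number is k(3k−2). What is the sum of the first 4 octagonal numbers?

70

Σ i(3i−2) = 3Σi² − 2Σi over i = 1..4.
Σi = 10 and Σi² = 30.
3·30 − 2·10 = 70.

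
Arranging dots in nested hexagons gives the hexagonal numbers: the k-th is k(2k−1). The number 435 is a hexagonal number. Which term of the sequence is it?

15

Set n(2n−1) = 435, giving 2n² − n − 435 = 0.
The discriminant is 1 + 8·435 = 3481, and √3481 = 59.
So n = (1 + 59) / 4 = 60/4 = 15.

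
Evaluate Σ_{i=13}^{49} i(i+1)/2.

20461

Σ i(i+1)/2 = (Σi² + Σi) / 2 over i = 13..49.
Σi = 1225 − 78 = 1147 and Σi² = 40425 − 650 = 39775.
(1·39775 + 1·1147) / 2 = 40922/2 = 20461.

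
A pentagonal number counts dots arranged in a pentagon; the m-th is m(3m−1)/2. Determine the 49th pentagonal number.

3577

The 49th pentagonal number is n(3n−1)/2 with n = 49.
49·(3·49 − 1)/2 = 49·146/2 = 49·73 = 3577.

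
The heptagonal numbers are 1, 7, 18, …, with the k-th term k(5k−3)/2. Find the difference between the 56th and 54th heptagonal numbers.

56·(5·56 − 3)/2 = 7756 and 54·(5·54 − 3)/2 = 7209.
Difference: 7756 − 7209 = 547.

547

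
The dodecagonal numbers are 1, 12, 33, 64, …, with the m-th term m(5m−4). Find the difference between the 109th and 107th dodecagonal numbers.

109·(5·109 − 4) = 58969 and 107·(5·107 − 4) = 56817.
Difference: 58969 − 56817 = 2152.

2152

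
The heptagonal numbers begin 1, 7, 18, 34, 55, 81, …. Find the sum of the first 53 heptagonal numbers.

Σ i(5i−3)/2 = (5Σi² − 3Σi) / 2 over i = 1..53.
Σi = 1431 and Σi² = 51039.
(5·51039 − 3·1431) / 2 = 250902/2 = 125451.

125451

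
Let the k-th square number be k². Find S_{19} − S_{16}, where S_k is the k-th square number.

19² = 361 and 16² = 256.
Difference: 361 − 256 = 105.

105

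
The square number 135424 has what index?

We need n² = 135424, so n = √135424 = 368.
Check: 368² = 135424. ✓

368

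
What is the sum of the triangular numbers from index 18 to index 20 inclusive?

Σ i(i+1)/2 = (Σi² + Σi) / 2 over i = 18..20.
Σi = 210 − 153 = 57 and Σi² = 2870 − 1785 = 1085.
(1·1085 + 1·57) / 2 = 1142/2 = 571.

571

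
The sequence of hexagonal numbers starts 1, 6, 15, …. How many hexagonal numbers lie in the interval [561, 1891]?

The n-th hexagonal number is n(2n−1).
Smallest index with value ≥ 561: n = 17 (giving 561).
Largest index with value ≤ 1891: n = 31 (giving 1891).
Indices 17 through 31: 15 terms.

15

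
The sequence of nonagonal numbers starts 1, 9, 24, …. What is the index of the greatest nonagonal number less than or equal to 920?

Solve n(7n−5)/2 ≤ 920 for integer n.
n = 16 gives 856 ≤ 920, while n = 17 gives 969 > 920; so the answer is index 16.

16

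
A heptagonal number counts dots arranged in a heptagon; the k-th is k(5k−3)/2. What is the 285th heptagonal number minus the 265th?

27470

285·(5·285 − 3)/2 = 202635 and 265·(5·265 − 3)/2 = 175165.
Difference: 202635 − 175165 = 27470.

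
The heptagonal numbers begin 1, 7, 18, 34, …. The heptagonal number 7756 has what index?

56

Set n(5n−3)/2 = 7756, giving 5n² − 3n − 15512 = 0.
The discriminant is 9 + 40·7756 = 310249, and √310249 = 557.
So n = (3 + 557) / 10 = 560/10 = 56.
Check: 56·(5·56 − 3)/2 = 7756. ✓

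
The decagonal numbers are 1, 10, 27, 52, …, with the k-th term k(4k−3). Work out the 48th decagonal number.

The 48th decagonal number is n(4n−3) with n = 48.
48·(4·48 − 3) = 48·189 = 9072.

9072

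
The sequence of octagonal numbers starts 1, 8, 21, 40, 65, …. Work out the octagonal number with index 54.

The 54th octagonal number is n(3n−2) with n = 54.
54·(3·54 − 2) = 54·160 = 8640.

8640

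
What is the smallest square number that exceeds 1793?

Solve n² > 1793 for integer n.
The largest n with value ≤ 1793 is 42 (since 1764 ≤ 1793 < 1849), so the first above is n = 43, value 1849.

1849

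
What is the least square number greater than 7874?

Solve n² > 7874 for integer n.
The largest n with value ≤ 7874 is 88 (since 7744 ≤ 7874 < 7921), so the first above is n = 89, value 7921.

7921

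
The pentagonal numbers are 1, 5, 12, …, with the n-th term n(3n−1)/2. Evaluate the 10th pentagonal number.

The 10th pentagonal number is n(3n−1)/2 with n = 10.
10·(3·10 − 1)/2 = 10·29/2 = 145.

145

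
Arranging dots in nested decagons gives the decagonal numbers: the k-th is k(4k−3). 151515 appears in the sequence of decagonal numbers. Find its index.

195

Set n(4n−3) = 151515, giving 4n² − 3n − 151515 = 0.
The discriminant is 9 + 16·151515 = 2424249, and √2424249 = 1557.
So n = (3 + 1557) / 8 = 1560/8 = 195.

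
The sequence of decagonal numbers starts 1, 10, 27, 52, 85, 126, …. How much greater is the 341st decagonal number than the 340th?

Consecutive decagonal numbers differ by 8n − 7: here 8·341 − 7 = 2721.

2721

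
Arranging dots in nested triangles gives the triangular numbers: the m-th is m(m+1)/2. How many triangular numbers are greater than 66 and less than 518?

The n-th triangular number is n(n+1)/2.
Smallest index with value > 66: n = 12 (giving 78).
Largest index with value < 518: n = 31 (giving 496).
Indices 12 through 31: 20 terms.

20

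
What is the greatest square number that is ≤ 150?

144

Solve n² ≤ 150 for integer n.
n = 12 gives 144 ≤ 150, while n = 13 gives 169 > 150; so the answer is 144.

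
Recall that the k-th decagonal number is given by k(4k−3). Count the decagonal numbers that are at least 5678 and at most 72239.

The n-th decagonal number is n(4n−3).
Smallest index with value ≥ 5678: n = 39 (giving 5967).
Largest index with value ≤ 72239: n = 134 (giving 71422).
Indices 39 through 134: 96 terms.

96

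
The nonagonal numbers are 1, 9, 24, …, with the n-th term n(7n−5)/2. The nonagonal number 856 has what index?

16

Set n(7n−5)/2 = 856, giving 7n² − 5n − 1712 = 0.
So n = (5 + 219) / 14 = 224/14 = 16.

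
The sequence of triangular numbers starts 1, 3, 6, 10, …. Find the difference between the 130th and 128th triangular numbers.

259

130·131/2 = 8515 and 128·129/2 = 8256.
Difference: 8515 − 8256 = 259.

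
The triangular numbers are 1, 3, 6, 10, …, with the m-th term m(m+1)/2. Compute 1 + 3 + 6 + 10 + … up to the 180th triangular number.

Σ i(i+1)/2 = (Σi² + Σi) / 2 over i = 1..180.
Σi = 16290 and Σi² = 1960230.
(1·1960230 + 1·16290) / 2 = 1976520/2 = 988260.

988260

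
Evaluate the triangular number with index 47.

The 47th triangular number is n(n+1)/2 with n = 47.
47·48/2 = 2256/2 = 1128.

1128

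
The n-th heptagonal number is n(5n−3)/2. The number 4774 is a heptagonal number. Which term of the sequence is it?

Set n(5n−3)/2 = 4774, giving 5n² − 3n − 9548 = 0.
So n = (3 + 437) / 10 = 440/10 = 44.
Check: 44·(5·44 − 3)/2 = 4774. ✓

44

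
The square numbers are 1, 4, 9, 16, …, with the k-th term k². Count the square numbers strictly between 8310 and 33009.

The n-th square number is n².
Smallest index with value > 8310: n = 92 (giving 8464).
Largest index with value < 33009: n = 181 (giving 32761).
Indices 92 through 181: 90 terms.

90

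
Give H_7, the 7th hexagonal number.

7·(2·7 − 1) = 7·13 = 91.

91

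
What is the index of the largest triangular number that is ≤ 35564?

Solve n(n+1)/2 ≤ 35564 for integer n.
n = 266 gives 35511 ≤ 35564, while n = 267 gives 35778 > 35564; so the answer is index 266.

266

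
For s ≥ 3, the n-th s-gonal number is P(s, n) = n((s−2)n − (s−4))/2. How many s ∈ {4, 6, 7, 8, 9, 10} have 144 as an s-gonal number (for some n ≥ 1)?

1

s = 4: P(4, 12) = 144. ✓
s = 6: P(6, 8) = 120 and P(6, 9) = 153; 144 is not s-gonal.
s = 7: P(7, 7) = 112 and P(7, 8) = 148; 144 is not s-gonal.
s = 8: P(8, 7) = 133 and P(8, 8) = 176; 144 is not s-gonal.
s = 9: P(9, 6) = 111 and P(9, 7) = 154; 144 is not s-gonal.
s = 10: P(10, 6) = 126 and P(10, 7) = 175; 144 is not s-gonal.
Hits: s ∈ {4} → 1.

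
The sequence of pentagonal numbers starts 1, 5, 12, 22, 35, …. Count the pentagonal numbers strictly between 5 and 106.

The n-th pentagonal number is n(3n−1)/2.
Smallest index with value > 5: n = 3 (giving 12).
Largest index with value < 106: n = 8 (giving 92).
Indices 3 through 8: 6 terms.

6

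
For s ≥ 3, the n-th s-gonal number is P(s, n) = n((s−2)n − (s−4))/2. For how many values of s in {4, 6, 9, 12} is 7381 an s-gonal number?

1

s = 4: P(4, 85) = 7225 and P(4, 86) = 7396; 7381 is not s-gonal.
s = 6: P(6, 61) = 7381. ✓
s = 9: P(9, 46) = 7291 and P(9, 47) = 7614; 7381 is not s-gonal.
s = 12: P(12, 38) = 7068 and P(12, 39) = 7449; 7381 is not s-gonal.
Hits: s ∈ {6} → 1.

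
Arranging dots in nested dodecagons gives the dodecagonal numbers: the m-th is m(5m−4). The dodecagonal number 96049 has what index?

139

Set n(5n−4) = 96049, giving 5n² − 4n − 96049 = 0.
The discriminant is 16 + 20·96049 = 1920996, and √1920996 = 1386.
So n = (4 + 1386) / 10 = 1390/10 = 139.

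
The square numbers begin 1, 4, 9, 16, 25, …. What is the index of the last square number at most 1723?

Solve n² ≤ 1723 for integer n.
n = 41 gives 1681 ≤ 1723, while n = 42 gives 1764 > 1723; so the answer is index 41.

41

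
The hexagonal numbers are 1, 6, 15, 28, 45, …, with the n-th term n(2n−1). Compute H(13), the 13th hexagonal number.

The 13th hexagonal number is n(2n−1) with n = 13.
13·(2·13 − 1) = 13·25 = 325.

325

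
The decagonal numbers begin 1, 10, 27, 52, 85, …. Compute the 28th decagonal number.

3052

The 28th decagonal number is n(4n−3) with n = 28.
28·(4·28 − 3) = 28·109 = 3052.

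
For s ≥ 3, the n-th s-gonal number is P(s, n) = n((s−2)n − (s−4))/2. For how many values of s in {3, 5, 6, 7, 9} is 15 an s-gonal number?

s = 3: P(3, 5) = 15. ✓
s = 5: P(5, 3) = 12 and P(5, 4) = 22; 15 is not s-gonal.
s = 6: P(6, 3) = 15. ✓
s = 7: P(7, 2) = 7 and P(7, 3) = 18; 15 is not s-gonal.
s = 9: P(9, 2) = 9 and P(9, 3) = 24; 15 is not s-gonal.
Hits: s ∈ {3, 6} → 2.

2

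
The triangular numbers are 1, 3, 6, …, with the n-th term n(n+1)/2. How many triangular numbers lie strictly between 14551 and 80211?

230

The n-th triangular number is n(n+1)/2.
Smallest index with value > 14551: n = 171 (giving 14706).
Largest index with value < 80211: n = 400 (giving 80200).
Indices 171 through 400: 230 terms.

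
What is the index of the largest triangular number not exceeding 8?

3

Solve n(n+1)/2 ≤ 8 for integer n.
n = 3 gives 6 ≤ 8, while n = 4 gives 10 > 8; so the answer is index 3.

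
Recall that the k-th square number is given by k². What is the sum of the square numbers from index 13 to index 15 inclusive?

590

Σ_{i=13}^{15} i² = 1240 − 650 = 590.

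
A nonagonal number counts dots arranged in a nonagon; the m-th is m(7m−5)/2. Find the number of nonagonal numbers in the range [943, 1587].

5

The n-th nonagonal number is n(7n−5)/2.
Smallest index with value ≥ 943: n = 17 (giving 969).
Largest index with value ≤ 1587: n = 21 (giving 1491).
Indices 17 through 21: 5 terms.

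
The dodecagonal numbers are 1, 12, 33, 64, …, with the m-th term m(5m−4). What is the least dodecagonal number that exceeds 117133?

Solve n(5n−4) > 117133 for integer n.
The largest n with value ≤ 117133 is 153 (since 116433 ≤ 117133 < 117964), so the first above is n = 154, value 117964.

117964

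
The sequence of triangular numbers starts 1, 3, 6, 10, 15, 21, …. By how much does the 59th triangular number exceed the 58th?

59

Consecutive triangular numbers differ by n: T_{59} − T_{58} = 59.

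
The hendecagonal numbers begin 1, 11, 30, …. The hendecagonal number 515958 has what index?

Set n(9n−7)/2 = 515958, giving 9n² − 7n − 1031916 = 0.
So n = (7 + 6095) / 18 = 6102/18 = 339.
Check: 339·(9·339 − 7)/2 = 515958. ✓

339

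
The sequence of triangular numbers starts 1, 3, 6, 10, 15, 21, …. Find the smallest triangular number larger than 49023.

Solve n(n+1)/2 > 49023 for integer n.
The largest n with value ≤ 49023 is 312 (since 48828 ≤ 49023 < 49141), so the first above is n = 313, value 49141.

49141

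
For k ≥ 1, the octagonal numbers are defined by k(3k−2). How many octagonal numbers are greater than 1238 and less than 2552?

The n-th octagonal number is n(3n−2).
Smallest index with value > 1238: n = 21 (giving 1281).
Largest index with value < 2552: n = 29 (giving 2465).
Indices 21 through 29: 9 terms.

9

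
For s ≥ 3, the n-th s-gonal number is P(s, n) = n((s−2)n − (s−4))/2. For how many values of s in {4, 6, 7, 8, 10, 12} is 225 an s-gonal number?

s = 4: P(4, 15) = 225. ✓
s = 6: P(6, 10) = 190 and P(6, 11) = 231; 225 is not s-gonal.
s = 7: P(7, 9) = 189 and P(7, 10) = 235; 225 is not s-gonal.
s = 8: P(8, 9) = 225. ✓
s = 10: P(10, 7) = 175 and P(10, 8) = 232; 225 is not s-gonal.
s = 12: P(12, 7) = 217 and P(12, 8) = 288; 225 is not s-gonal.
Hits: s ∈ {4, 8} → 2.

2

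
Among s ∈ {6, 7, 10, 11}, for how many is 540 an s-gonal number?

2

s = 6: P(6, 16) = 496 and P(6, 17) = 561; 540 is not s-gonal.
s = 7: P(7, 15) = 540. ✓
s = 10: P(10, 12) = 540. ✓
s = 11: P(11, 11) = 506 and P(11, 12) = 606; 540 is not s-gonal.
Hits: s ∈ {7, 10} → 2.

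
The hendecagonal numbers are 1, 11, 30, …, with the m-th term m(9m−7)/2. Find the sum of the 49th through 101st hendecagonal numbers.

1383459

Σ i(9i−7)/2 = (9Σi² − 7Σi) / 2 over i = 49..101.
Σi = 5151 − 1176 = 3975 and Σi² = 348551 − 38024 = 310527.
(9·310527 − 7·3975) / 2 = 2766918/2 = 1383459.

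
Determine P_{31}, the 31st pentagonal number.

The 31st pentagonal number is n(3n−1)/2 with n = 31.
31·(3·31 − 1)/2 = 31·92/2 = 31·46 = 1426.

1426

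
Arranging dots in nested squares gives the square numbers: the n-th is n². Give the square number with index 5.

25

The 5th square number is n² with n = 5.
5² = 25.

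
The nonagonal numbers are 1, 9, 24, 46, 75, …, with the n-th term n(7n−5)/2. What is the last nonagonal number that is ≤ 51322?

Solve n(7n−5)/2 ≤ 51322 for integer n.
n = 121 gives 50941 ≤ 51322, while n = 122 gives 51789 > 51322; so the answer is 50941.

50941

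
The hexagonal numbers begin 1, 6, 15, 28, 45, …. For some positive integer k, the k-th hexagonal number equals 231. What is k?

Set n(2n−1) = 231, giving 2n² − n − 231 = 0.
The discriminant is 1 + 8·231 = 1849, and √1849 = 43.
So n = (1 + 43) / 4 = 44/4 = 11.

11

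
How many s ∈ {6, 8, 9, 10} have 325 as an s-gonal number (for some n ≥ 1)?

2

s = 6: P(6, 13) = 325. ✓
s = 8: P(8, 10) = 280 and P(8, 11) = 341; 325 is not s-gonal.
s = 9: P(9, 10) = 325. ✓
s = 10: P(10, 9) = 297 and P(10, 10) = 370; 325 is not s-gonal.
Hits: s ∈ {6, 9} → 2.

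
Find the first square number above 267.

289

Solve n² > 267 for integer n.
The largest n with value ≤ 267 is 16 (since 256 ≤ 267 < 289), so the first above is n = 17, value 289.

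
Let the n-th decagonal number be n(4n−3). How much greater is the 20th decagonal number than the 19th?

153

Consecutive decagonal numbers differ by 8n − 7: here 8·20 − 7 = 153.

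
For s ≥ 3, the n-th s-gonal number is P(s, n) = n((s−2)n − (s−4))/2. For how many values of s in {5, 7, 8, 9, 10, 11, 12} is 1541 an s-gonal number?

s = 5: P(5, 32) = 1520 and P(5, 33) = 1617; 1541 is not s-gonal.
s = 7: P(7, 25) = 1525 and P(7, 26) = 1651; 1541 is not s-gonal.
s = 8: P(8, 23) = 1541. ✓
s = 9: P(9, 21) = 1491 and P(9, 22) = 1639; 1541 is not s-gonal.
s = 10: P(10, 20) = 1540 and P(10, 21) = 1701; 1541 is not s-gonal.
s = 11: P(11, 18) = 1395 and P(11, 19) = 1558; 1541 is not s-gonal.
s = 12: P(12, 17) = 1377 and P(12, 18) = 1548; 1541 is not s-gonal.
Hits: s ∈ {8} → 1.

1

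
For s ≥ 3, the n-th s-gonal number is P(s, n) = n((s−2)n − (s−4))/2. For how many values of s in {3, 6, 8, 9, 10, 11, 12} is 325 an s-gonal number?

s = 3: P(3, 25) = 325. ✓
s = 6: P(6, 13) = 325. ✓
s = 8: P(8, 10) = 280 and P(8, 11) = 341; 325 is not s-gonal.
s = 9: P(9, 10) = 325. ✓
s = 10: P(10, 9) = 297 and P(10, 10) = 370; 325 is not s-gonal.
s = 11: P(11, 8) = 260 and P(11, 9) = 333; 325 is not s-gonal.
s = 12: P(12, 8) = 288 and P(12, 9) = 369; 325 is not s-gonal.
Hits: s ∈ {3, 6, 9} → 3.

3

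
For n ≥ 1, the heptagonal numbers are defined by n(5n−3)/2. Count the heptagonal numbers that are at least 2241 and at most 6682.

The n-th heptagonal number is n(5n−3)/2.
Smallest index with value ≥ 2241: n = 31 (giving 2356).
Largest index with value ≤ 6682: n = 52 (giving 6682).
Indices 31 through 52: 22 terms.

22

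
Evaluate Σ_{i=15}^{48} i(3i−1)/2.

Σ i(3i−1)/2 = (3Σi² − Σi) / 2 over i = 15..48.
Σi = 1176 − 105 = 1071 and Σi² = 38024 − 1015 = 37009.
(3·37009 − 1·1071) / 2 = 109956/2 = 54978.

54978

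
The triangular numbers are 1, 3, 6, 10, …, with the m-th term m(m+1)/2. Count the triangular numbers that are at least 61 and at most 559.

22

The n-th triangular number is n(n+1)/2.
Smallest index with value ≥ 61: n = 11 (giving 66).
Largest index with value ≤ 559: n = 32 (giving 528).
Indices 11 through 32: 22 terms.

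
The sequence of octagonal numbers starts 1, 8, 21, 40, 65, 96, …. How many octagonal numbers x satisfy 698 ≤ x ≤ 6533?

The n-th octagonal number is n(3n−2).
Smallest index with value ≥ 698: n = 16 (giving 736).
Largest index with value ≤ 6533: n = 47 (giving 6533).
Indices 16 through 47: 32 terms.

32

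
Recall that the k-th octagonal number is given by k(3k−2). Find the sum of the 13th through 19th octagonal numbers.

Σ i(3i−2) = 3Σi² − 2Σi over i = 13..19.
Σi = 190 − 78 = 112 and Σi² = 2470 − 650 = 1820.
3·1820 − 2·112 = 5236.

5236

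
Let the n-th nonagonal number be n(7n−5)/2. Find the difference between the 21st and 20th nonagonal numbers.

141

Consecutive nonagonal numbers differ by 7n − 6: here 7·21 − 6 = 141.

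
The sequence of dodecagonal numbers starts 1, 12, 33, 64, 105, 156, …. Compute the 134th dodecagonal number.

89244

134·(5·134 − 4) = 134·666 = 89244.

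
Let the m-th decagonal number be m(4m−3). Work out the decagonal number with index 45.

The 45th decagonal number is n(4n−3) with n = 45.
45·(4·45 − 3) = 45·177 = 7965.

7965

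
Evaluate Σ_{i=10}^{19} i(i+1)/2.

Σ i(i+1)/2 = (Σi² + Σi) / 2 over i = 10..19.
Σi = 190 − 45 = 145 and Σi² = 2470 − 285 = 2185.
(1·2185 + 1·145) / 2 = 2330/2 = 1165.

1165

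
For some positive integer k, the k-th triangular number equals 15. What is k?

Set n(n+1)/2 = 15, giving n² + n − 30 = 0.
The discriminant is 1 + 8·15 = 121, and √121 = 11.
So n = (-1 + 11) / 2 = 10/2 = 5.
Check: 5·6/2 = 15. ✓

5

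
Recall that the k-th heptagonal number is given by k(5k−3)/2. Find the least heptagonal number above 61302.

61387

Solve n(5n−3)/2 > 61302 for integer n.
The largest n with value ≤ 61302 is 156 (since 60606 ≤ 61302 < 61387), so the first above is n = 157, value 61387.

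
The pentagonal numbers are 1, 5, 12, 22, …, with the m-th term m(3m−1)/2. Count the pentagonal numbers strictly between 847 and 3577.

The n-th pentagonal number is n(3n−1)/2.
Smallest index with value > 847: n = 24 (giving 852).
Largest index with value < 3577: n = 48 (giving 3432).
Indices 24 through 48: 25 terms.

25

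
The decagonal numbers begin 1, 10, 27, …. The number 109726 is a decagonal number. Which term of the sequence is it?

166

Set n(4n−3) = 109726, giving 4n² − 3n − 109726 = 0.
So n = (3 + 1325) / 8 = 1328/8 = 166.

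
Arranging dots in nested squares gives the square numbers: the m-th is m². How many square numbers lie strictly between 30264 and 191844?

264

The n-th square number is n².
Smallest index with value > 30264: n = 174 (giving 30276).
Largest index with value < 191844: n = 437 (giving 190969).
Indices 174 through 437: 264 terms.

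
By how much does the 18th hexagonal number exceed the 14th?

252

18·(2·18 − 1) = 630 and 14·(2·14 − 1) = 378.
Difference: 630 − 378 = 252.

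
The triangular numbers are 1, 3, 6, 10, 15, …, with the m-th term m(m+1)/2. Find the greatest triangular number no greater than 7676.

Solve n(n+1)/2 ≤ 7676 for integer n.
n = 123 gives 7626 ≤ 7676, while n = 124 gives 7750 > 7676; so the answer is 7626.

7626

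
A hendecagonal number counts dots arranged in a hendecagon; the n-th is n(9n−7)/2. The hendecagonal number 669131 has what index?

386

Set n(9n−7)/2 = 669131, giving 9n² − 7n − 1338262 = 0.
The discriminant is 49 + 72·669131 = 48177481, and √48177481 = 6941.
So n = (7 + 6941) / 18 = 6948/18 = 386.
Check: 386·(9·386 − 7)/2 = 669131. ✓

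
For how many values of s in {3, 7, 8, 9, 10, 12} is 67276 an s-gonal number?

s = 3: P(3, 366) = 67161 and P(3, 367) = 67528; 67276 is not s-gonal.
s = 7: P(7, 164) = 66994 and P(7, 165) = 67815; 67276 is not s-gonal.
s = 8: P(8, 150) = 67200 and P(8, 151) = 68101; 67276 is not s-gonal.
s = 9: P(9, 139) = 67276. ✓
s = 10: P(10, 130) = 67210 and P(10, 131) = 68251; 67276 is not s-gonal.
s = 12: P(12, 116) = 66816 and P(12, 117) = 67977; 67276 is not s-gonal.
Hits: s ∈ {9} → 1.

1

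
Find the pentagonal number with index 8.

8·(3·8 − 1)/2 = 8·23/2 = 92.

92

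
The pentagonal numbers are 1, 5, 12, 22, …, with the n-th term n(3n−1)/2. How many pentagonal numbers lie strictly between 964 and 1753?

9

The n-th pentagonal number is n(3n−1)/2.
Smallest index with value > 964: n = 26 (giving 1001).
Largest index with value < 1753: n = 34 (giving 1717).
Indices 26 through 34: 9 terms.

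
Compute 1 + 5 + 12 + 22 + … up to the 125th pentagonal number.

984375

Σ i(3i−1)/2 = (3Σi² − Σi) / 2 over i = 1..125.
Σi = 7875 and Σi² = 658875.
(3·658875 − 1·7875) / 2 = 1968750/2 = 984375.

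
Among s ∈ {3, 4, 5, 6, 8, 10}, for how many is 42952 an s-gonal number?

s = 3: P(3, 292) = 42778 and P(3, 293) = 43071; 42952 is not s-gonal.
s = 4: P(4, 207) = 42849 and P(4, 208) = 43264; 42952 is not s-gonal.
s = 5: P(5, 169) = 42757 and P(5, 170) = 43265; 42952 is not s-gonal.
s = 6: P(6, 146) = 42486 and P(6, 147) = 43071; 42952 is not s-gonal.
s = 8: P(8, 119) = 42245 and P(8, 120) = 42960; 42952 is not s-gonal.
s = 10: P(10, 104) = 42952. ✓
Hits: s ∈ {10} → 1.

1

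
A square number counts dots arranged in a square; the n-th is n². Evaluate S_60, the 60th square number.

3600

The 60th square number is n² with n = 60.
60² = 3600.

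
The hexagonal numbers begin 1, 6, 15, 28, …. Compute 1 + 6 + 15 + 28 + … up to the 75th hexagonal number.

Σ i(2i−1) = 2Σi² − Σi over i = 1..75.
Σi = 2850 and Σi² = 143450.
2·143450 − 1·2850 = 284050.

284050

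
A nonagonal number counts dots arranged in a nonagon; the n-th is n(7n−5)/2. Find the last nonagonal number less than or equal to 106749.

105531

Solve n(7n−5)/2 ≤ 106749 for integer n.
n = 174 gives 105531 ≤ 106749, while n = 175 gives 106750 > 106749; so the answer is 105531.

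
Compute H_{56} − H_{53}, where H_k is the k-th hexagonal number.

56·(2·56 − 1) = 6216 and 53·(2·53 − 1) = 5565.
Difference: 6216 − 5565 = 651.

651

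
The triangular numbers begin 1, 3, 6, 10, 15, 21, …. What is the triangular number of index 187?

The 187th triangular number is n(n+1)/2 with n = 187.
187·188/2 = 35156/2 = 17578.

17578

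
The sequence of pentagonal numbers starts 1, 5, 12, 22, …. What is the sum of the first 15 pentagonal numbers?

1800

Σ i(3i−1)/2 = (3Σi² − Σi) / 2 over i = 1..15.
Σi = 120 and Σi² = 1240.
(3·1240 − 1·120) / 2 = 3600/2 = 1800.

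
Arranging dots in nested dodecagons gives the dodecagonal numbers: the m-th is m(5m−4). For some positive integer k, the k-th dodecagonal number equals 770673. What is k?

393

Set n(5n−4) = 770673, giving 5n² − 4n − 770673 = 0.
The discriminant is 16 + 20·770673 = 15413476, and √15413476 = 3926.
So n = (4 + 3926) / 10 = 3930/10 = 393.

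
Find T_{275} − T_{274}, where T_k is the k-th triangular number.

Consecutive triangular numbers differ by n: T_{275} − T_{274} = 275.

275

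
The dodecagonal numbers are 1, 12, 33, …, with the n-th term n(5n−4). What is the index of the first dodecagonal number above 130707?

Solve n(5n−4) > 130707 for integer n.
The largest n with value ≤ 130707 is 162 (since 130572 ≤ 130707 < 132193), so the first above is n = 163, value 132193.

163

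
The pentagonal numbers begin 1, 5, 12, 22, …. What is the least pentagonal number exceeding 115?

Solve n(3n−1)/2 > 115 for integer n.
The largest n with value ≤ 115 is 8 (since 92 ≤ 115 < 117), so the first above is n = 9, value 117.

117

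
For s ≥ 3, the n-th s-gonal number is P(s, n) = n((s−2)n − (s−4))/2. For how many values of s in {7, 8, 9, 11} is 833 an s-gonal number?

2

s = 7: P(7, 18) = 783 and P(7, 19) = 874; 833 is not s-gonal.
s = 8: P(8, 17) = 833. ✓
s = 9: P(9, 15) = 750 and P(9, 16) = 856; 833 is not s-gonal.
s = 11: P(11, 14) = 833. ✓
Hits: s ∈ {8, 11} → 2.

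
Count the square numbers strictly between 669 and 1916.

The n-th square number is n².
Smallest index with value > 669: n = 26 (giving 676).
Largest index with value < 1916: n = 43 (giving 1849).
Indices 26 through 43: 18 terms.

18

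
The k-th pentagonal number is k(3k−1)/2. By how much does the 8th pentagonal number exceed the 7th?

22

Consecutive pentagonal numbers differ by 3n − 2: here 3·8 − 2 = 22.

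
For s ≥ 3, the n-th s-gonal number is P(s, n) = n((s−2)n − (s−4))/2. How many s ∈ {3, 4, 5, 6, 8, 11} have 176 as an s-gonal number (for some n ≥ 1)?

s = 3: P(3, 18) = 171 and P(3, 19) = 190; 176 is not s-gonal.
s = 4: P(4, 13) = 169 and P(4, 14) = 196; 176 is not s-gonal.
s = 5: P(5, 11) = 176. ✓
s = 6: P(6, 9) = 153 and P(6, 10) = 190; 176 is not s-gonal.
s = 8: P(8, 8) = 176. ✓
s = 11: P(11, 6) = 141 and P(11, 7) = 196; 176 is not s-gonal.
Hits: s ∈ {5, 8} → 2.

2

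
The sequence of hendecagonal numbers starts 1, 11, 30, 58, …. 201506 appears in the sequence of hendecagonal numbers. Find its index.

212

Set n(9n−7)/2 = 201506, giving 9n² − 7n − 403012 = 0.
The discriminant is 49 + 72·201506 = 14508481, and √14508481 = 3809.
So n = (7 + 3809) / 18 = 3816/18 = 212.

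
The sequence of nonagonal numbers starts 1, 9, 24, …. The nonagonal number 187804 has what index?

232

Set n(7n−5)/2 = 187804, giving 7n² − 5n − 375608 = 0.
The discriminant is 25 + 56·187804 = 10517049, and √10517049 = 3243.
So n = (5 + 3243) / 14 = 3248/14 = 232.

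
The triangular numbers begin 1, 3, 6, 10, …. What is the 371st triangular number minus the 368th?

1110

371·372/2 = 69006 and 368·369/2 = 67896.
Difference: 69006 − 67896 = 1110.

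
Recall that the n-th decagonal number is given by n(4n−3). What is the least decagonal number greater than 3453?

Solve n(4n−3) > 3453 for integer n.
The largest n with value ≤ 3453 is 29 (since 3277 ≤ 3453 < 3510), so the first above is n = 30, value 3510.

3510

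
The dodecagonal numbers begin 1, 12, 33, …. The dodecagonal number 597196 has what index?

Set n(5n−4) = 597196, giving 5n² − 4n − 597196 = 0.
So n = (4 + 3456) / 10 = 3460/10 = 346.

346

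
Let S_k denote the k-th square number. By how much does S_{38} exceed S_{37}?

n² − (n−1)² = 2n − 1, so 38² − 37² = 2·38 − 1 = 75.

75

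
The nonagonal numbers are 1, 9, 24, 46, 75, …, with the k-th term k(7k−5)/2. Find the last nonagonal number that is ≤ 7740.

7614

Solve n(7n−5)/2 ≤ 7740 for integer n.
n = 47 gives 7614 ≤ 7740, while n = 48 gives 7944 > 7740; so the answer is 7614.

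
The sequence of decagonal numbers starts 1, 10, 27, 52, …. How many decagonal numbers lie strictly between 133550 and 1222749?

370

The n-th decagonal number is n(4n−3).
Smallest index with value > 133550: n = 184 (giving 134872).
Largest index with value < 1222749: n = 553 (giving 1221577).
Indices 184 through 553: 370 terms.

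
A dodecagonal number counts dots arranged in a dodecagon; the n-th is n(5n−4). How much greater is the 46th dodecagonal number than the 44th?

46·(5·46 − 4) = 10396 and 44·(5·44 − 4) = 9504.
Difference: 10396 − 9504 = 892.

892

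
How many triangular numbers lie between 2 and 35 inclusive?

6

The n-th triangular number is n(n+1)/2.
Smallest index with value ≥ 2: n = 2 (giving 3).
Largest index with value ≤ 35: n = 7 (giving 28).
Indices 2 through 7: 6 terms.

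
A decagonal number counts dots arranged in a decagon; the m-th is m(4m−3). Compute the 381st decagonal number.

579501

The 381st decagonal number is n(4n−3) with n = 381.
381·(4·381 − 3) = 381·1521 = 579501.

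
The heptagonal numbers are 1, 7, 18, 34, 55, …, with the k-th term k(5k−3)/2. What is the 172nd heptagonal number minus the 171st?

Consecutive heptagonal numbers differ by 5n − 4: here 5·172 − 4 = 856.

856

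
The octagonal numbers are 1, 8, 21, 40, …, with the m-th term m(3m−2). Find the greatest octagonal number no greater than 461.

408

Solve n(3n−2) ≤ 461 for integer n.
n = 12 gives 408 ≤ 461, while n = 13 gives 481 > 461; so the answer is 408.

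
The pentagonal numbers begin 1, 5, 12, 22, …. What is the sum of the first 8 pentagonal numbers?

Σ i(3i−1)/2 = (3Σi² − Σi) / 2 over i = 1..8.
Σi = 36 and Σi² = 204.
(3·204 − 1·36) / 2 = 576/2 = 288.

288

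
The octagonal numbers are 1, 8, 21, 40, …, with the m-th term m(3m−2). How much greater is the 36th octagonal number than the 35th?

211

Consecutive octagonal numbers differ by 6n − 5: here 6·36 − 5 = 211.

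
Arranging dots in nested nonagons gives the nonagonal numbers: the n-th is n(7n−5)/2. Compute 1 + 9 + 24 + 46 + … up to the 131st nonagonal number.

2631266

Σ i(7i−5)/2 = (7Σi² − 5Σi) / 2 over i = 1..131.
Σi = 8646 and Σi² = 757966.
(7·757966 − 5·8646) / 2 = 5262532/2 = 2631266.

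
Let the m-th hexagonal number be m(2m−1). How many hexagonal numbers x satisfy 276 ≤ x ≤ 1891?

The n-th hexagonal number is n(2n−1).
Smallest index with value ≥ 276: n = 12 (giving 276).
Largest index with value ≤ 1891: n = 31 (giving 1891).
Indices 12 through 31: 20 terms.

20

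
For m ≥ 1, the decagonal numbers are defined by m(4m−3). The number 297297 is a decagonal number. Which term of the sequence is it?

273

Set n(4n−3) = 297297, giving 4n² − 3n − 297297 = 0.
So n = (3 + 2181) / 8 = 2184/8 = 273.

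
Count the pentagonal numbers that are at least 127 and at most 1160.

18

The n-th pentagonal number is n(3n−1)/2.
Smallest index with value ≥ 127: n = 10 (giving 145).
Largest index with value ≤ 1160: n = 27 (giving 1080).
Indices 10 through 27: 18 terms.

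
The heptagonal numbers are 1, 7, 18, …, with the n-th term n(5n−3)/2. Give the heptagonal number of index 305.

The 305th heptagonal number is n(5n−3)/2 with n = 305.
305·(5·305 − 3)/2 = 305·1522/2 = 305·761 = 232105.

232105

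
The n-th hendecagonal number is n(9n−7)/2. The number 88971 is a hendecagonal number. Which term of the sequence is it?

141

Set n(9n−7)/2 = 88971, giving 9n² − 7n − 177942 = 0.
So n = (7 + 2531) / 18 = 2538/18 = 141.
Check: 141·(9·141 − 7)/2 = 88971. ✓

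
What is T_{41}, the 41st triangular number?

The 41st triangular number is n(n+1)/2 with n = 41.
41·42/2 = 1722/2 = 861.

861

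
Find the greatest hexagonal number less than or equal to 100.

Solve n(2n−1) ≤ 100 for integer n.
n = 7 gives 91 ≤ 100, while n = 8 gives 120 > 100; so the answer is 91.

91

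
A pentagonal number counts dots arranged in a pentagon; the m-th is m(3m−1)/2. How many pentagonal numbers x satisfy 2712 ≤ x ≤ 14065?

The n-th pentagonal number is n(3n−1)/2.
Smallest index with value ≥ 2712: n = 43 (giving 2752).
Largest index with value ≤ 14065: n = 97 (giving 14065).
Indices 43 through 97: 55 terms.

55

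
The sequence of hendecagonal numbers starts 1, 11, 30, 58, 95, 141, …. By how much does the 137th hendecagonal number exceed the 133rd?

137·(9·137 − 7)/2 = 83981 and 133·(9·133 − 7)/2 = 79135.
Difference: 83981 − 79135 = 4846.

4846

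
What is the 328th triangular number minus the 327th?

328

Consecutive triangular numbers differ by n: T_{328} − T_{327} = 328.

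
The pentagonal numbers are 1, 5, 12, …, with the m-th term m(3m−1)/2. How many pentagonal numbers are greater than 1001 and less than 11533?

61

The n-th pentagonal number is n(3n−1)/2.
Smallest index with value > 1001: n = 27 (giving 1080).
Largest index with value < 11533: n = 87 (giving 11310).
Indices 27 through 87: 61 terms.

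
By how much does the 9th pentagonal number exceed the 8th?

Consecutive pentagonal numbers differ by 3n − 2: here 3·9 − 2 = 25.

25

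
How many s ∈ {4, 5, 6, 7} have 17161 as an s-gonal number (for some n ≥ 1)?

s = 4: P(4, 131) = 17161. ✓
s = 5: P(5, 107) = 17120 and P(5, 108) = 17442; 17161 is not s-gonal.
s = 6: P(6, 92) = 16836 and P(6, 93) = 17205; 17161 is not s-gonal.
s = 7: P(7, 83) = 17098 and P(7, 84) = 17514; 17161 is not s-gonal.
Hits: s ∈ {4} → 1.

1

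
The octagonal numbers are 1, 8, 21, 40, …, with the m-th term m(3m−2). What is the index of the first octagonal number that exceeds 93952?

Solve n(3n−2) > 93952 for integer n.
The largest n with value ≤ 93952 is 177 (since 93633 ≤ 93952 < 94696), so the first above is n = 178, value 94696.

178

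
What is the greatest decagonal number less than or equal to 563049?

561375

Solve n(4n−3) ≤ 563049 for integer n.
n = 375 gives 561375 ≤ 563049, while n = 376 gives 564376 > 563049; so the answer is 561375.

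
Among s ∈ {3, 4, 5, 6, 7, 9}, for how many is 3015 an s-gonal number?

s = 3: P(3, 77) = 3003 and P(3, 78) = 3081; 3015 is not s-gonal.
s = 4: P(4, 54) = 2916 and P(4, 55) = 3025; 3015 is not s-gonal.
s = 5: P(5, 45) = 3015. ✓
s = 6: P(6, 39) = 3003 and P(6, 40) = 3160; 3015 is not s-gonal.
s = 7: P(7, 35) = 3010 and P(7, 36) = 3186; 3015 is not s-gonal.
s = 9: P(9, 29) = 2871 and P(9, 30) = 3075; 3015 is not s-gonal.
Hits: s ∈ {5} → 1.

1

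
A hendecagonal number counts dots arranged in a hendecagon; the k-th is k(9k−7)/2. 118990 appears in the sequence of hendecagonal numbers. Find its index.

163

Set n(9n−7)/2 = 118990, giving 9n² − 7n − 237980 = 0.
So n = (7 + 2927) / 18 = 2934/18 = 163.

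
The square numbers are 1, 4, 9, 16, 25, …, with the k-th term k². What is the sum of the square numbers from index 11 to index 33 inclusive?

Σ_{i=11}^{33} i² = 12529 − 385 = 12144.

12144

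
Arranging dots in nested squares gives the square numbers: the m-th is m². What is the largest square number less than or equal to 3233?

3136

Solve n² ≤ 3233 for integer n.
n = 56 gives 3136 ≤ 3233, while n = 57 gives 3249 > 3233; so the answer is 3136.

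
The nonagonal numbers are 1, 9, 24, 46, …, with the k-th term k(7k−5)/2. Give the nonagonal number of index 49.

8281

The 49th nonagonal number is n(7n−5)/2 with n = 49.
49·(7·49 − 5)/2 = 49·338/2 = 49·169 = 8281.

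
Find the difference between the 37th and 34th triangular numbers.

37·38/2 = 703 and 34·35/2 = 595.
Difference: 703 − 595 = 108.

108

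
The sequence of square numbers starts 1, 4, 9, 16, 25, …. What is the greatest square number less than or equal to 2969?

2916

Solve n² ≤ 2969 for integer n.
n = 54 gives 2916 ≤ 2969, while n = 55 gives 3025 > 2969; so the answer is 2916.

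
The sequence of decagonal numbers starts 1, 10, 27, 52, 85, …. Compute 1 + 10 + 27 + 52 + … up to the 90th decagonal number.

Σ i(4i−3) = 4Σi² − 3Σi over i = 1..90.
Σi = 4095 and Σi² = 247065.
4·247065 − 3·4095 = 975975.

975975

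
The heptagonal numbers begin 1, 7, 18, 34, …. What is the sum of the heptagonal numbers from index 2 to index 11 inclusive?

1165

Σ i(5i−3)/2 = (5Σi² − 3Σi) / 2 over i = 2..11.
Σi = 66 − 1 = 65 and Σi² = 506 − 1 = 505.
(5·505 − 3·65) / 2 = 2330/2 = 1165.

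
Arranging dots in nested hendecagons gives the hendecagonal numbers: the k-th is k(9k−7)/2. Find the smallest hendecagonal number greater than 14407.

14421

Solve n(9n−7)/2 > 14407 for integer n.
The largest n with value ≤ 14407 is 56 (since 13916 ≤ 14407 < 14421), so the first above is n = 57, value 14421.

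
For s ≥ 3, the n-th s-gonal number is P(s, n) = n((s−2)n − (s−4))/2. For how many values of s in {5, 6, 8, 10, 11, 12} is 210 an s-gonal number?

s = 5: P(5, 12) = 210. ✓
s = 6: P(6, 10) = 190 and P(6, 11) = 231; 210 is not s-gonal.
s = 8: P(8, 8) = 176 and P(8, 9) = 225; 210 is not s-gonal.
s = 10: P(10, 7) = 175 and P(10, 8) = 232; 210 is not s-gonal.
s = 11: P(11, 7) = 196 and P(11, 8) = 260; 210 is not s-gonal.
s = 12: P(12, 6) = 156 and P(12, 7) = 217; 210 is not s-gonal.
Hits: s ∈ {5} → 1.

1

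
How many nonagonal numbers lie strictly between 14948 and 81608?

The n-th nonagonal number is n(7n−5)/2.
Smallest index with value > 14948: n = 66 (giving 15081).
Largest index with value < 81608: n = 153 (giving 81549).
Indices 66 through 153: 88 terms.

88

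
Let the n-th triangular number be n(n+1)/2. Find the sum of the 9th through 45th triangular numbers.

Σ i(i+1)/2 = (Σi² + Σi) / 2 over i = 9..45.
Σi = 1035 − 36 = 999 and Σi² = 31395 − 204 = 31191.
(1·31191 + 1·999) / 2 = 32190/2 = 16095.

16095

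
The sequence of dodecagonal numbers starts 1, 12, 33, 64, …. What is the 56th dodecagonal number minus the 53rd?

1623

56·(5·56 − 4) = 15456 and 53·(5·53 − 4) = 13833.
Difference: 15456 − 13833 = 1623.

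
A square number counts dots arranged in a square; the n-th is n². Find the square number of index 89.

The 89th square number is n² with n = 89.
89² = 7921.

7921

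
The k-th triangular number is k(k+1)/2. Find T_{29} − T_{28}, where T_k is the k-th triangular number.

29

Consecutive triangular numbers differ by n: T_{29} − T_{28} = 29.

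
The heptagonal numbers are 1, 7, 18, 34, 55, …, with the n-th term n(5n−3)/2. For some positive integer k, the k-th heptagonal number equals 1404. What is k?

24

Set n(5n−3)/2 = 1404, giving 5n² − 3n − 2808 = 0.
The discriminant is 9 + 40·1404 = 56169, and √56169 = 237.
So n = (3 + 237) / 10 = 240/10 = 24.
Check: 24·(5·24 − 3)/2 = 1404. ✓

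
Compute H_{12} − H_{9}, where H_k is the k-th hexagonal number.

12·(2·12 − 1) = 276 and 9·(2·9 − 1) = 153.
Difference: 276 − 153 = 123.

123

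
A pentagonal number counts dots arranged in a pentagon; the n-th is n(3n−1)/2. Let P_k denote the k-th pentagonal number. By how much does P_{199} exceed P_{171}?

15526

199·(3·199 − 1)/2 = 59302 and 171·(3·171 − 1)/2 = 43776.
Difference: 59302 − 43776 = 15526.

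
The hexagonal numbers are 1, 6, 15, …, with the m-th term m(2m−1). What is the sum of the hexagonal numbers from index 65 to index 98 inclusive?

455447

Σ i(2i−1) = 2Σi² − Σi over i = 65..98.
Σi = 4851 − 2080 = 2771 and Σi² = 318549 − 89440 = 229109.
2·229109 − 1·2771 = 455447.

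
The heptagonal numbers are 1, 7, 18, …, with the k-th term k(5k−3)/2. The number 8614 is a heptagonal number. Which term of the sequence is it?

59

Set n(5n−3)/2 = 8614, giving 5n² − 3n − 17228 = 0.
The discriminant is 9 + 40·8614 = 344569, and √344569 = 587.
So n = (3 + 587) / 10 = 590/10 = 59.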